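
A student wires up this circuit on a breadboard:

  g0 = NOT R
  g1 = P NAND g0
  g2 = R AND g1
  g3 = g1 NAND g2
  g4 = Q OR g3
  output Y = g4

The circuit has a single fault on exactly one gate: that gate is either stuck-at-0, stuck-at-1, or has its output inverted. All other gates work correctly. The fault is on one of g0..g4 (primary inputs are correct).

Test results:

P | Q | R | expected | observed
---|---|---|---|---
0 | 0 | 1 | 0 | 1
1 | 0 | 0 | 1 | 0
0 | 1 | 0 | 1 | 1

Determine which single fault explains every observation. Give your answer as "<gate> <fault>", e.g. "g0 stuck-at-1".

g3 inverted output

Fault-free values for test 1 (P=0, Q=0, R=1): g0=0, g1=1, g2=1, g3=0, g4=0, giving Y=0. Observed 1.
Test 1: faults giving observed 1 are {g1 stuck-at-0, g1 inverted output, g2 stuck-at-0, g2 inverted output, g3 stuck-at-1, g3 inverted output, g4 stuck-at-1, g4 inverted output}.
Test 2 (P=1, Q=0, R=0): fault-free g0=1, g1=0, g2=0, g3=1, g4=1 → 1; observed 0. Eliminates g1 stuck-at-0, g1 inverted output, g2 stuck-at-0, g2 inverted output, g3 stuck-at-1, g4 stuck-at-1.
Test 3 (P=0, Q=1, R=0): fault-free g0=1, g1=1, g2=0, g3=1, g4=1 → 1; observed 1. Eliminates g4 inverted output.
Only g3 inverted output is consistent with every test.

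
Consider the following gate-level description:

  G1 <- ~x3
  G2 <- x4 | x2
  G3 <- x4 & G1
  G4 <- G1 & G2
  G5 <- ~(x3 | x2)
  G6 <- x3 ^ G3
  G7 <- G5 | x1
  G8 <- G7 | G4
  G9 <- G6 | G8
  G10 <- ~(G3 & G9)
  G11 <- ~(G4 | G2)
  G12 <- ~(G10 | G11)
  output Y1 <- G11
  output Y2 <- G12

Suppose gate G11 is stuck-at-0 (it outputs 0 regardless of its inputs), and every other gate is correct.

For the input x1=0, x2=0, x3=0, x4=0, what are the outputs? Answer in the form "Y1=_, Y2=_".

Propagate with G11 forced: G1=1, G2=0, G3=0, G4=0, G5=1, G6=0, G7=1, G8=1, G9=1, G10=1, G11=0 [stuck-at-0], G12=0.
So the outputs are Y1=0, Y2=0. (Without the fault they would be Y1=1, Y2=0.)

Y1=0, Y2=0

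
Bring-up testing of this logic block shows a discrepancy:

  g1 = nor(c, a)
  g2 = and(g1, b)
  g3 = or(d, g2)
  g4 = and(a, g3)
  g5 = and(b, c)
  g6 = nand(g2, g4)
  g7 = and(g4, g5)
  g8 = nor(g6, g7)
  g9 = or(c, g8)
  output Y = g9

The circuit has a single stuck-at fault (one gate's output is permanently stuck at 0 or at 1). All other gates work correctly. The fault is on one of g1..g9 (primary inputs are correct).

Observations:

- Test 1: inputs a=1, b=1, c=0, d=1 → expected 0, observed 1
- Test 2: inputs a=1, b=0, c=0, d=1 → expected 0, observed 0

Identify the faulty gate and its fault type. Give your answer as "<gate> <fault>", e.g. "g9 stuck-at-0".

g1 stuck-at-1

Fault-free values for test 1 (a=1, b=1, c=0, d=1): g1=0, g2=0, g3=1, g4=1, g5=0, g6=1, g7=0, g8=0, g9=0, giving Y=0. Observed 1.
Test 1: faults giving observed 1 are {g1 stuck-at-1, g2 stuck-at-1, g6 stuck-at-0, g8 stuck-at-1, g9 stuck-at-1}.
Test 2 (a=1, b=0, c=0, d=1): fault-free g1=0, g2=0, g3=1, g4=1, g5=0, g6=1, g7=0, g8=0, g9=0 → 0; observed 0. Eliminates g2 stuck-at-1, g6 stuck-at-0, g8 stuck-at-1, g9 stuck-at-1.
Only g1 stuck-at-1 is consistent with every test.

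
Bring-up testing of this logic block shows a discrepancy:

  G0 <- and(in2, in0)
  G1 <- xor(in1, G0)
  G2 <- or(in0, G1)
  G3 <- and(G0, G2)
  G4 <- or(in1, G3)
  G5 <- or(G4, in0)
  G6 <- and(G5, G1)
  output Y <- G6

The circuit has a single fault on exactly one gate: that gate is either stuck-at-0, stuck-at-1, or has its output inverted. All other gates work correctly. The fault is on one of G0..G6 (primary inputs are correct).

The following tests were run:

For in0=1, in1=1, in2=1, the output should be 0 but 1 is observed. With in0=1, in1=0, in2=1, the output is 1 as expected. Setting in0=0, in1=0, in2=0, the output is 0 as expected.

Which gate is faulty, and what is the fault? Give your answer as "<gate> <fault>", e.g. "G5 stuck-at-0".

Fault-free values for test 1 (in0=1, in1=1, in2=1): G0=1, G1=0, G2=1, G3=1, G4=1, G5=1, G6=0, giving Y=0. Observed 1.
Test 1: faults giving observed 1 are {G0 stuck-at-0, G0 inverted output, G1 stuck-at-1, G1 inverted output, G6 stuck-at-1, G6 inverted output}.
Test 2 (in0=1, in1=0, in2=1): fault-free G0=1, G1=1, G2=1, G3=1, G4=1, G5=1, G6=1 → 1; observed 1. Eliminates G0 stuck-at-0, G0 inverted output, G1 inverted output, G6 inverted output.
Test 3 (in0=0, in1=0, in2=0): fault-free G0=0, G1=0, G2=0, G3=0, G4=0, G5=0, G6=0 → 0; observed 0. Eliminates G6 stuck-at-1.
Only G1 stuck-at-1 is consistent with every test.

G1 stuck-at-1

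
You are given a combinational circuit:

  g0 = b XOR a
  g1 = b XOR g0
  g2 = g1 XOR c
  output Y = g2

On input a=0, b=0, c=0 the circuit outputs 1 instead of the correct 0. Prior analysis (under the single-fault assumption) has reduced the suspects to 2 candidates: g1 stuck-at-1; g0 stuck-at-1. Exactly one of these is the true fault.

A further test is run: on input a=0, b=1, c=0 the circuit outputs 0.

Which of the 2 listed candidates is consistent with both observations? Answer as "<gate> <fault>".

g0 stuck-at-1

Evaluate each candidate on input a=0, b=1, c=0:
  g1 stuck-at-1: g0=1, g1=1 [stuck-at-1], g2=1 → 1 — eliminated
  g0 stuck-at-1: g0=1 [stuck-at-1], g1=0, g2=0 → 0 — matches
Only g0 stuck-at-1 reproduces the observed 0.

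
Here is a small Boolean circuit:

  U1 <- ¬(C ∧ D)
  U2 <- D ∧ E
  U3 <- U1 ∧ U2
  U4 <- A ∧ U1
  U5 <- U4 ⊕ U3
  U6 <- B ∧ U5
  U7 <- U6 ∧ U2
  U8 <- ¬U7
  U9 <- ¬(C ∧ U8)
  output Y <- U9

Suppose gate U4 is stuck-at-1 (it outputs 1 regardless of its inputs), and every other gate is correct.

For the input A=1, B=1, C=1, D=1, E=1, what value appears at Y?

Propagate with U4 forced: U1=0, U2=1, U3=0, U4=1 [stuck-at-1], U5=1, U6=1, U7=1, U8=0, U9=1.
So Y = 1. (Without the fault it would be 0.)

1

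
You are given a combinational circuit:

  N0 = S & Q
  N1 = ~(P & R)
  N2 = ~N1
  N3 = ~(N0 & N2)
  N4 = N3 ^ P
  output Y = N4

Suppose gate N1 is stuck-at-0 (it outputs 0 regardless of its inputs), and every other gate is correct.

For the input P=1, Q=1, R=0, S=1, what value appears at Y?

1

Propagate with N1 forced: N0=1, N1=0 [stuck-at-0], N2=1, N3=0, N4=1.
So Y = 1. (Without the fault it would be 0.)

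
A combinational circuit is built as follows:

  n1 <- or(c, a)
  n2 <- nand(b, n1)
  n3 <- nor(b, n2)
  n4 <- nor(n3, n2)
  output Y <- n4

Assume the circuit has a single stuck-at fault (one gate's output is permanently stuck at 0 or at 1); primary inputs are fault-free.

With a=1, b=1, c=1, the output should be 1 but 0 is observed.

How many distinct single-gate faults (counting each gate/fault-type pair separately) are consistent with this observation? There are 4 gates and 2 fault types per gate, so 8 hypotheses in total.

Fault-free: n1=1, n2=0, n3=0, n4=1 → 1. Observed 0.
  n1 stuck-at-0: output 0 ✓
  n1 stuck-at-1: output 1 ✗
  n2 stuck-at-0: output 1 ✗
  n2 stuck-at-1: output 0 ✓
  n3 stuck-at-0: output 1 ✗
  n3 stuck-at-1: output 0 ✓
  n4 stuck-at-0: output 0 ✓
  n4 stuck-at-1: output 1 ✗
Consistent faults: {n1 stuck-at-0, n2 stuck-at-1, n3 stuck-at-1, n4 stuck-at-0} — 4 in all.

4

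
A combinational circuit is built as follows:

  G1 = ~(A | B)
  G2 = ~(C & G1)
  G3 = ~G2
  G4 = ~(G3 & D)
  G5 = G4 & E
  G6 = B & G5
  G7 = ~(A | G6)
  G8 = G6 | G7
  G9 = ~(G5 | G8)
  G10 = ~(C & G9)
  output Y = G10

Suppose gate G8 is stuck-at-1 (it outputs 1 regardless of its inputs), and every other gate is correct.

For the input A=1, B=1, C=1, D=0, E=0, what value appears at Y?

1

Propagate with G8 forced: G1=0, G2=1, G3=0, G4=1, G5=0, G6=0, G7=0, G8=1 [stuck-at-1], G9=0, G10=1.
So Y = 1. (Without the fault it would be 0.)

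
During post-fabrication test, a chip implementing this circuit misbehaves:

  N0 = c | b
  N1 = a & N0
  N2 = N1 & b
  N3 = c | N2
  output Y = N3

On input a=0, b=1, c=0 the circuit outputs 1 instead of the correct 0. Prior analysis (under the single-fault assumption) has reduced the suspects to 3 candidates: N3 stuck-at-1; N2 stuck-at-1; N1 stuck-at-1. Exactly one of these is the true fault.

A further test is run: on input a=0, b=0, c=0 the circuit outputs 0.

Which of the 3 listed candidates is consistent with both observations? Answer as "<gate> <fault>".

N1 stuck-at-1

Evaluate each candidate on input a=0, b=0, c=0:
  N3 stuck-at-1: N0=0, N1=0, N2=0, N3=1 [stuck-at-1] → 1 — eliminated
  N2 stuck-at-1: N0=0, N1=0, N2=1 [stuck-at-1], N3=1 → 1 — eliminated
  N1 stuck-at-1: N0=0, N1=1 [stuck-at-1], N2=0, N3=0 → 0 — matches
Only N1 stuck-at-1 reproduces the observed 0.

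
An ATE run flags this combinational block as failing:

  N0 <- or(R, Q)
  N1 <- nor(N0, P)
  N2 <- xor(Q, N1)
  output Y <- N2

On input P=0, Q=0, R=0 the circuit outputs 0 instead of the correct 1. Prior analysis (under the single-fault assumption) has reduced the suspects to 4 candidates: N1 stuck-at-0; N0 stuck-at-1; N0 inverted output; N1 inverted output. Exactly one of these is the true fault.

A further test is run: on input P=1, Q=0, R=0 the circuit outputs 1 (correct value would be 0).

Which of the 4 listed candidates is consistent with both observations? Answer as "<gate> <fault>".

Evaluate each candidate on input P=1, Q=0, R=0:
  N1 stuck-at-0: N0=0, N1=0 [stuck-at-0], N2=0 → 0 — eliminated
  N0 stuck-at-1: N0=1 [stuck-at-1], N1=0, N2=0 → 0 — eliminated
  N0 inverted output: N0=1 [inverted output], N1=0, N2=0 → 0 — eliminated
  N1 inverted output: N0=0, N1=1 [inverted output], N2=1 → 1 — matches
Only N1 inverted output reproduces the observed 1.

N1 inverted output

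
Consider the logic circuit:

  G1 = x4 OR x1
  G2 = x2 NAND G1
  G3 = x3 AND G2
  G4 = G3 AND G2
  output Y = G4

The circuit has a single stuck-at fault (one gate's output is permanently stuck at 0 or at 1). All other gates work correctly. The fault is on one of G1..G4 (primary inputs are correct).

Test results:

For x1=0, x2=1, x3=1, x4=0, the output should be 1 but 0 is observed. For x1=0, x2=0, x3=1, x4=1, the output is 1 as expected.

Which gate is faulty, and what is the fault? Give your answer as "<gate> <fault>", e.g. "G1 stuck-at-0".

Fault-free values for test 1 (x1=0, x2=1, x3=1, x4=0): G1=0, G2=1, G3=1, G4=1, giving Y=1. Observed 0.
Test 1: faults giving observed 0 are {G1 stuck-at-1, G2 stuck-at-0, G3 stuck-at-0, G4 stuck-at-0}.
Test 2 (x1=0, x2=0, x3=1, x4=1): fault-free G1=1, G2=1, G3=1, G4=1 → 1; observed 1. Eliminates G2 stuck-at-0, G3 stuck-at-0, G4 stuck-at-0.
Only G1 stuck-at-1 is consistent with every test.

G1 stuck-at-1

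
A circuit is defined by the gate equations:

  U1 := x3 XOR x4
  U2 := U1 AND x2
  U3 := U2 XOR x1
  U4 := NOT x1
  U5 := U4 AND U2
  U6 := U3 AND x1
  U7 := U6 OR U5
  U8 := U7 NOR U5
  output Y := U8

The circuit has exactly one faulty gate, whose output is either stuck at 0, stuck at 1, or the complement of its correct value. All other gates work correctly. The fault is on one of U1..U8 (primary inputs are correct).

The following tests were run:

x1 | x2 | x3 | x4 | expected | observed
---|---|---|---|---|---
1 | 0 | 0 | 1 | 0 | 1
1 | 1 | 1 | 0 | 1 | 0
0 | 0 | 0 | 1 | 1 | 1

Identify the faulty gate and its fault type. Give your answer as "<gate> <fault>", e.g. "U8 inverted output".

U3 inverted output

Fault-free values for test 1 (x1=1, x2=0, x3=0, x4=1): U1=1, U2=0, U3=1, U4=0, U5=0, U6=1, U7=1, U8=0, giving Y=0. Observed 1.
Test 1: faults giving observed 1 are {U2 stuck-at-1, U2 inverted output, U3 stuck-at-0, U3 inverted output, U6 stuck-at-0, U6 inverted output, U7 stuck-at-0, U7 inverted output, U8 stuck-at-1, U8 inverted output}.
Test 2 (x1=1, x2=1, x3=1, x4=0): fault-free U1=1, U2=1, U3=0, U4=0, U5=0, U6=0, U7=0, U8=1 → 1; observed 0. Eliminates U2 stuck-at-1, U3 stuck-at-0, U6 stuck-at-0, U7 stuck-at-0, U8 stuck-at-1.
Test 3 (x1=0, x2=0, x3=0, x4=1): fault-free U1=1, U2=0, U3=0, U4=1, U5=0, U6=0, U7=0, U8=1 → 1; observed 1. Eliminates U2 inverted output, U6 inverted output, U7 inverted output, U8 inverted output.
Only U3 inverted output is consistent with every test.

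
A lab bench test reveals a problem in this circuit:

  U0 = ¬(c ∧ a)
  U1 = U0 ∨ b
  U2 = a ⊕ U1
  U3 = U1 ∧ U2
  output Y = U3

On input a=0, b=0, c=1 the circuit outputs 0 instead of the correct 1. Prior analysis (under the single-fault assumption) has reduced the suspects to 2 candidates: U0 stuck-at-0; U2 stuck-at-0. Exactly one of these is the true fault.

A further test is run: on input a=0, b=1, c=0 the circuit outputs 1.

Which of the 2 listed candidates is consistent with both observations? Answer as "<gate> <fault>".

Evaluate each candidate on input a=0, b=1, c=0:
  U0 stuck-at-0: U0=0 [stuck-at-0], U1=1, U2=1, U3=1 → 1 — matches
  U2 stuck-at-0: U0=1, U1=1, U2=0 [stuck-at-0], U3=0 → 0 — eliminated
Only U0 stuck-at-0 reproduces the observed 1.

U0 stuck-at-0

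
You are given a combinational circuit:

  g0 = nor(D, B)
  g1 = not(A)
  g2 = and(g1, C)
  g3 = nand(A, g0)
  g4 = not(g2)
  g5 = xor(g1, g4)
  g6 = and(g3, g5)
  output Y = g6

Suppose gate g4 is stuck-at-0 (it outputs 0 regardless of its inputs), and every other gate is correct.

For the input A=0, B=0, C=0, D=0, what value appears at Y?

Propagate with g4 forced: g0=1, g1=1, g2=0, g3=1, g4=0 [stuck-at-0], g5=1, g6=1.
So Y = 1. (Without the fault it would be 0.)

1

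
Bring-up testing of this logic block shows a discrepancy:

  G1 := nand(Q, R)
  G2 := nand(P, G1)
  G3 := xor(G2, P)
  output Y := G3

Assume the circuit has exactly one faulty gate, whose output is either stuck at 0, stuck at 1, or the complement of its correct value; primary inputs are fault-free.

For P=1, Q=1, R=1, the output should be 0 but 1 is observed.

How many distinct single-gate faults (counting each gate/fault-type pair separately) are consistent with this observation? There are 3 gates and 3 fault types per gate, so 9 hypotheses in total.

6

Fault-free: G1=0, G2=1, G3=0 → 0. Observed 1.
  G1 stuck-at-0: output 0 ✗
  G1 stuck-at-1: output 1 ✓
  G1 inverted output: output 1 ✓
  G2 stuck-at-0: output 1 ✓
  G2 stuck-at-1: output 0 ✗
  G2 inverted output: output 1 ✓
  G3 stuck-at-0: output 0 ✗
  G3 stuck-at-1: output 1 ✓
  G3 inverted output: output 1 ✓
Consistent faults: {G1 stuck-at-1, G1 inverted output, G2 stuck-at-0, G2 inverted output, G3 stuck-at-1, G3 inverted output} — 6 in all.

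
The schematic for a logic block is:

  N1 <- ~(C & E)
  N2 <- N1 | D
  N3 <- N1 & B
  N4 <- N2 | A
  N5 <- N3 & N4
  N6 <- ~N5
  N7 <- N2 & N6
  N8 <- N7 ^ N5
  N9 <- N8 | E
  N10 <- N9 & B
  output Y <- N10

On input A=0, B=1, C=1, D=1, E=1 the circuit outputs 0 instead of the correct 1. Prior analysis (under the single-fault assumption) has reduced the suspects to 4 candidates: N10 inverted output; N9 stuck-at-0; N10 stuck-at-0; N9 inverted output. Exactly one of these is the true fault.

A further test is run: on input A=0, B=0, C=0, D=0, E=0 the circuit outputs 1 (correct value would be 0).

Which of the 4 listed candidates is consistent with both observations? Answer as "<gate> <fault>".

Evaluate each candidate on input A=0, B=0, C=0, D=0, E=0:
  N10 inverted output: N1=1, N2=1, N3=0, N4=1, N5=0, N6=1, N7=1, N8=1, N9=1, N10=1 [inverted output] → 1 — matches
  N9 stuck-at-0: N1=1, N2=1, N3=0, N4=1, N5=0, N6=1, N7=1, N8=1, N9=0 [stuck-at-0], N10=0 → 0 — eliminated
  N10 stuck-at-0: N1=1, N2=1, N3=0, N4=1, N5=0, N6=1, N7=1, N8=1, N9=1, N10=0 [stuck-at-0] → 0 — eliminated
  N9 inverted output: N1=1, N2=1, N3=0, N4=1, N5=0, N6=1, N7=1, N8=1, N9=0 [inverted output], N10=0 → 0 — eliminated
Only N10 inverted output reproduces the observed 1.

N10 inverted output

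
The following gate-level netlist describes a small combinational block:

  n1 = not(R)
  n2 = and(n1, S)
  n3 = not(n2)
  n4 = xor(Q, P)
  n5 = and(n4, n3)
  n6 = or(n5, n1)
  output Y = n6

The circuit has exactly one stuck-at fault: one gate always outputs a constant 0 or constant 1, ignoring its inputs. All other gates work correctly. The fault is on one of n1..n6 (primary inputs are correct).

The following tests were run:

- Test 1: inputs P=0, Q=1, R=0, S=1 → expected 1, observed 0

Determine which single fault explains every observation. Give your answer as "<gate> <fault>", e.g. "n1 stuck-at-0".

n6 stuck-at-0

Fault-free values for test 1 (P=0, Q=1, R=0, S=1): n1=1, n2=1, n3=0, n4=1, n5=0, n6=1, giving Y=1. Observed 0.
Test 1: faults giving observed 0 are {n6 stuck-at-0}.
Only n6 stuck-at-0 is consistent with every test.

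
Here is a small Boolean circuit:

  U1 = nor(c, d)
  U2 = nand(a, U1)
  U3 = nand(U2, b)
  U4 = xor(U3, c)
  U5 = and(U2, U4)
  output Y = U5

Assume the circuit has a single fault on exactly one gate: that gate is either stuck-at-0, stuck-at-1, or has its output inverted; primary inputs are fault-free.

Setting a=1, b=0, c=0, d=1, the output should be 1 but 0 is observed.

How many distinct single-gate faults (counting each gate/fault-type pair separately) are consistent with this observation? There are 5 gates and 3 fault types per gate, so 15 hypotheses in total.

10

Fault-free: U1=0, U2=1, U3=1, U4=1, U5=1 → 1. Observed 0.
  U1: stuck-at-1, inverted output ✓; others ✗
  U2: stuck-at-0, inverted output ✓; others ✗
  U3: stuck-at-0, inverted output ✓; others ✗
  U4: stuck-at-0, inverted output ✓; others ✗
  U5: stuck-at-0, inverted output ✓; others ✗
Consistent faults: {U1 stuck-at-1, U1 inverted output, U2 stuck-at-0, U2 inverted output, U3 stuck-at-0, U3 inverted output, U4 stuck-at-0, U4 inverted output, U5 stuck-at-0, U5 inverted output} — 10 in all.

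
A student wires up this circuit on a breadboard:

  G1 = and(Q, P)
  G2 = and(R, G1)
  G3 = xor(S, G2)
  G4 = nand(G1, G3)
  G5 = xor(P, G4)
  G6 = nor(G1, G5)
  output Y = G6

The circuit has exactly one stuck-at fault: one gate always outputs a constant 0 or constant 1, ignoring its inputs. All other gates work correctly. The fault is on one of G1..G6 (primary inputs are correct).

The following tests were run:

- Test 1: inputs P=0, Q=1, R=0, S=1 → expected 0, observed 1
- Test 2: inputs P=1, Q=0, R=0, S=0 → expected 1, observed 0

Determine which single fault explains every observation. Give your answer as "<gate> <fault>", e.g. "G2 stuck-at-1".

Fault-free values for test 1 (P=0, Q=1, R=0, S=1): G1=0, G2=0, G3=1, G4=1, G5=1, G6=0, giving Y=0. Observed 1.
Test 1: faults giving observed 1 are {G4 stuck-at-0, G5 stuck-at-0, G6 stuck-at-1}.
Test 2 (P=1, Q=0, R=0, S=0): fault-free G1=0, G2=0, G3=0, G4=1, G5=0, G6=1 → 1; observed 0. Eliminates G5 stuck-at-0, G6 stuck-at-1.
Only G4 stuck-at-0 is consistent with every test.

G4 stuck-at-0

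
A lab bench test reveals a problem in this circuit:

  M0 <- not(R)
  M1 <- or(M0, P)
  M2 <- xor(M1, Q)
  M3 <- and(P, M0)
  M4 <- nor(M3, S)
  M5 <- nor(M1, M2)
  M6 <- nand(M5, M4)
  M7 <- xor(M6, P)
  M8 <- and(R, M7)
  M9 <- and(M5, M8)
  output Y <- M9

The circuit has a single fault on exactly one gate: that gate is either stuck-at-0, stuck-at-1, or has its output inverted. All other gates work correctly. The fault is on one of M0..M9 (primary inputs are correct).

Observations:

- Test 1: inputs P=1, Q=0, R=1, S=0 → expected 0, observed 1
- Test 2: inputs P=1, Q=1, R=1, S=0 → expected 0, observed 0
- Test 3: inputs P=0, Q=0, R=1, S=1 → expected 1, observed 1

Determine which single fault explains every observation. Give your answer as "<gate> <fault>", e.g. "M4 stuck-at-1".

M1 stuck-at-0

Fault-free values for test 1 (P=1, Q=0, R=1, S=0): M0=0, M1=1, M2=1, M3=0, M4=1, M5=0, M6=1, M7=0, M8=0, M9=0, giving Y=0. Observed 1.
Test 1: faults giving observed 1 are {M1 stuck-at-0, M1 inverted output, M5 stuck-at-1, M5 inverted output, M9 stuck-at-1, M9 inverted output}.
Test 2 (P=1, Q=1, R=1, S=0): fault-free M0=0, M1=1, M2=0, M3=0, M4=1, M5=0, M6=1, M7=0, M8=0, M9=0 → 0; observed 0. Eliminates M5 stuck-at-1, M5 inverted output, M9 stuck-at-1, M9 inverted output.
Test 3 (P=0, Q=0, R=1, S=1): fault-free M0=0, M1=0, M2=0, M3=0, M4=0, M5=1, M6=1, M7=1, M8=1, M9=1 → 1; observed 1. Eliminates M1 inverted output.
Only M1 stuck-at-0 is consistent with every test.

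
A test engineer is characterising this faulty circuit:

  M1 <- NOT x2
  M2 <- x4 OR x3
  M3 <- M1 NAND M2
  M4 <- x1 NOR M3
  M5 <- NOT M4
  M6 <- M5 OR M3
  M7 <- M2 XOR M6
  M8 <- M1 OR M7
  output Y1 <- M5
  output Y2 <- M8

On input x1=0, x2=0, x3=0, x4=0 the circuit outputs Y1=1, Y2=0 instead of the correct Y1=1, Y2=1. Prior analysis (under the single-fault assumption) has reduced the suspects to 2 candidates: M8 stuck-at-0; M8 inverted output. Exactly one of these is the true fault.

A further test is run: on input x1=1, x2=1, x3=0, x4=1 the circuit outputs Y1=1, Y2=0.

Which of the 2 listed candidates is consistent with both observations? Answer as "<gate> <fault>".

Evaluate each candidate on input x1=1, x2=1, x3=0, x4=1:
  M8 stuck-at-0: M1=0, M2=1, M3=1, M4=0, M5=1, M6=1, M7=0, M8=0 [stuck-at-0] → Y1=1, Y2=0 — matches
  M8 inverted output: M1=0, M2=1, M3=1, M4=0, M5=1, M6=1, M7=0, M8=1 [inverted output] → Y1=1, Y2=1 — eliminated
Only M8 stuck-at-0 reproduces the observed Y1=1, Y2=0.

M8 stuck-at-0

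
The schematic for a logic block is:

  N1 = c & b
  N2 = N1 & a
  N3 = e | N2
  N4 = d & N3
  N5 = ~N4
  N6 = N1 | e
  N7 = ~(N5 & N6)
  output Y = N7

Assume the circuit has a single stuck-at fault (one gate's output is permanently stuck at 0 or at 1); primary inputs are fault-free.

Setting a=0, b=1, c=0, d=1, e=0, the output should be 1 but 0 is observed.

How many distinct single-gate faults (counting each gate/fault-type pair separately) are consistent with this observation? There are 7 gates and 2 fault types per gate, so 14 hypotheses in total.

Fault-free: N1=0, N2=0, N3=0, N4=0, N5=1, N6=0, N7=1 → 1. Observed 0.
  N1 stuck-at-0: output 1 ✗
  N1 stuck-at-1: output 0 ✓
  N2 stuck-at-0: output 1 ✗
  N2 stuck-at-1: output 1 ✗
  N3 stuck-at-0: output 1 ✗
  N3 stuck-at-1: output 1 ✗
  N4 stuck-at-0: output 1 ✗
  N4 stuck-at-1: output 1 ✗
  N5 stuck-at-0: output 1 ✗
  N5 stuck-at-1: output 1 ✗
  N6 stuck-at-0: output 1 ✗
  N6 stuck-at-1: output 0 ✓
  N7 stuck-at-0: output 0 ✓
  N7 stuck-at-1: output 1 ✗
Consistent faults: {N1 stuck-at-1, N6 stuck-at-1, N7 stuck-at-0} — 3 in all.

3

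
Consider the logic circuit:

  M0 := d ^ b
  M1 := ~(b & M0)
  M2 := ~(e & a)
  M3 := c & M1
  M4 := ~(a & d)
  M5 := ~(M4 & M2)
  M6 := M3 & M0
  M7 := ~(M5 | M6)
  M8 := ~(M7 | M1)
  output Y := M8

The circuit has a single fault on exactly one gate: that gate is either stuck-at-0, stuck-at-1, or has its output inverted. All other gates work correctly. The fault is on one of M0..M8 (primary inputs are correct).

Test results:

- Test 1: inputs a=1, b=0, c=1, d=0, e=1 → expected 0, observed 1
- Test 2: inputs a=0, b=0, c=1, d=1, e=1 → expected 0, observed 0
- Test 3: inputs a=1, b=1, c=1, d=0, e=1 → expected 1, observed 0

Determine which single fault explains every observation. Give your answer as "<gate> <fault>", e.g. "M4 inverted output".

Fault-free values for test 1 (a=1, b=0, c=1, d=0, e=1): M0=0, M1=1, M2=0, M3=1, M4=1, M5=1, M6=0, M7=0, M8=0, giving Y=0. Observed 1.
Test 1: faults giving observed 1 are {M1 stuck-at-0, M1 inverted output, M8 stuck-at-1, M8 inverted output}.
Test 2 (a=0, b=0, c=1, d=1, e=1): fault-free M0=1, M1=1, M2=1, M3=1, M4=1, M5=0, M6=1, M7=0, M8=0 → 0; observed 0. Eliminates M8 stuck-at-1, M8 inverted output.
Test 3 (a=1, b=1, c=1, d=0, e=1): fault-free M0=1, M1=0, M2=0, M3=0, M4=1, M5=1, M6=0, M7=0, M8=1 → 1; observed 0. Eliminates M1 stuck-at-0.
Only M1 inverted output is consistent with every test.

M1 inverted output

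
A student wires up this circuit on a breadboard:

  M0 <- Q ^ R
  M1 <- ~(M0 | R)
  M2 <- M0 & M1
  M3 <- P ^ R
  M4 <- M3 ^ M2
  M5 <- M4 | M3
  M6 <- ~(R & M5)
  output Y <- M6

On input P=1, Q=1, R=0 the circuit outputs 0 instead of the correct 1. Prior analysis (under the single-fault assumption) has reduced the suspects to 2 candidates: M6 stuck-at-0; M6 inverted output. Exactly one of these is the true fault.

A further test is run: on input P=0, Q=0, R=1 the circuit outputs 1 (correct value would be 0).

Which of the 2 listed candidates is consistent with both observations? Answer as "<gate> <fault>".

Evaluate each candidate on input P=0, Q=0, R=1:
  M6 stuck-at-0: M0=1, M1=0, M2=0, M3=1, M4=1, M5=1, M6=0 [stuck-at-0] → 0 — eliminated
  M6 inverted output: M0=1, M1=0, M2=0, M3=1, M4=1, M5=1, M6=1 [inverted output] → 1 — matches
Only M6 inverted output reproduces the observed 1.

M6 inverted output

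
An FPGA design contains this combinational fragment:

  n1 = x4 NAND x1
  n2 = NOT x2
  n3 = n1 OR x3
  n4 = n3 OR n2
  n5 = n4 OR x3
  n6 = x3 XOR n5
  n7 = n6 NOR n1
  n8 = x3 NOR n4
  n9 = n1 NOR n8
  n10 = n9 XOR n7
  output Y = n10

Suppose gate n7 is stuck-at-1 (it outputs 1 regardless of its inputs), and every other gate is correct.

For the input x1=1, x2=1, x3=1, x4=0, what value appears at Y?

Propagate with n7 forced: n1=1, n2=0, n3=1, n4=1, n5=1, n6=0, n7=1 [stuck-at-1], n8=0, n9=0, n10=1.
So Y = 1. (Without the fault it would be 0.)

1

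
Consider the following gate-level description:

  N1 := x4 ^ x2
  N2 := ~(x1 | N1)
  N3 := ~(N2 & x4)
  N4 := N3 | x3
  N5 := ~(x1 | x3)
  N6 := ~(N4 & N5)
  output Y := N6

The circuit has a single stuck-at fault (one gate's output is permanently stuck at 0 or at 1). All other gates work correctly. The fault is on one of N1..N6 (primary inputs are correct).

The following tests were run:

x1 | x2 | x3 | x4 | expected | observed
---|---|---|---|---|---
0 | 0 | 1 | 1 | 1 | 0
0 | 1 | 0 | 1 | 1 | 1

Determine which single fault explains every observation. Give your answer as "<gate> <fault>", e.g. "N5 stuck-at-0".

N5 stuck-at-1

Fault-free values for test 1 (x1=0, x2=0, x3=1, x4=1): N1=1, N2=0, N3=1, N4=1, N5=0, N6=1, giving Y=1. Observed 0.
Test 1: faults giving observed 0 are {N5 stuck-at-1, N6 stuck-at-0}.
Test 2 (x1=0, x2=1, x3=0, x4=1): fault-free N1=0, N2=1, N3=0, N4=0, N5=1, N6=1 → 1; observed 1. Eliminates N6 stuck-at-0.
Only N5 stuck-at-1 is consistent with every test.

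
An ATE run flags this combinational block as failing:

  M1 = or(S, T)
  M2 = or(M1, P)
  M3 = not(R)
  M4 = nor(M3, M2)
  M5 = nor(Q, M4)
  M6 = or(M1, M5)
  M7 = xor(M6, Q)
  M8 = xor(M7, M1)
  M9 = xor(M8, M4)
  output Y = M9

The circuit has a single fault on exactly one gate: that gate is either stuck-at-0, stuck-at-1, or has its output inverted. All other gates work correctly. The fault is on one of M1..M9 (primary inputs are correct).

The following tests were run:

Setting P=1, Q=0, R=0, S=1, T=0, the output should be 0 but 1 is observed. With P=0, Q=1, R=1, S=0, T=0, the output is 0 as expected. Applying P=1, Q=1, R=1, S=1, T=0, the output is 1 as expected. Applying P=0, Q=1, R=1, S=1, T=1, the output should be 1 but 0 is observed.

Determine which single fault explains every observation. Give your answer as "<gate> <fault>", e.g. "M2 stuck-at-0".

M1 stuck-at-0

Fault-free values for test 1 (P=1, Q=0, R=0, S=1, T=0): M1=1, M2=1, M3=1, M4=0, M5=1, M6=1, M7=1, M8=0, M9=0, giving Y=0. Observed 1.
Test 1: faults giving observed 1 are {M1 stuck-at-0, M1 inverted output, M4 stuck-at-1, M4 inverted output, M6 stuck-at-0, M6 inverted output, M7 stuck-at-0, M7 inverted output, M8 stuck-at-1, M8 inverted output, M9 stuck-at-1, M9 inverted output}.
Test 2 (P=0, Q=1, R=1, S=0, T=0): fault-free M1=0, M2=0, M3=0, M4=1, M5=0, M6=0, M7=1, M8=1, M9=0 → 0; observed 0. Eliminates M1 inverted output, M4 inverted output, M6 inverted output, M7 stuck-at-0, M7 inverted output, M8 inverted output, M9 stuck-at-1, M9 inverted output.
Test 3 (P=1, Q=1, R=1, S=1, T=0): fault-free M1=1, M2=1, M3=0, M4=0, M5=0, M6=1, M7=0, M8=1, M9=1 → 1; observed 1. Eliminates M4 stuck-at-1, M6 stuck-at-0.
Test 4 (P=0, Q=1, R=1, S=1, T=1): fault-free M1=1, M2=1, M3=0, M4=0, M5=0, M6=1, M7=0, M8=1, M9=1 → 1; observed 0. Eliminates M8 stuck-at-1.
Only M1 stuck-at-0 is consistent with every test.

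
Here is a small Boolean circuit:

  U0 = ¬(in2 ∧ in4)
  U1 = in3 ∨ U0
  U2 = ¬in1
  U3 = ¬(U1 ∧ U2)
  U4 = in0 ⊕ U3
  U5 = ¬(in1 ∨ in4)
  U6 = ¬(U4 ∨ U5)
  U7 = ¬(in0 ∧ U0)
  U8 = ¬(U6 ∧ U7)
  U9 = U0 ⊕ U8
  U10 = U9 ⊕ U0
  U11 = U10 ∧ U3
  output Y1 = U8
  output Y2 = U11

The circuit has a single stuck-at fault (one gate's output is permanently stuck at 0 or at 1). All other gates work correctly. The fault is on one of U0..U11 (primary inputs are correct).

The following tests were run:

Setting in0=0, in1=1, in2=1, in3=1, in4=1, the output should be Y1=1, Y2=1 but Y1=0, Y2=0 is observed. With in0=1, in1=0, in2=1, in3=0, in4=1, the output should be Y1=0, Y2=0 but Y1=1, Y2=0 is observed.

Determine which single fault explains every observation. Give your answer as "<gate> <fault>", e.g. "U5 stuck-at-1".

Fault-free values for test 1 (in0=0, in1=1, in2=1, in3=1, in4=1): U0=0, U1=1, U2=0, U3=1, U4=1, U5=0, U6=0, U7=1, U8=1, U9=1, U10=1, U11=1, giving Y1=1, Y2=1. Observed Y1=0, Y2=0.
Test 1: faults giving observed Y1=0, Y2=0 are {U2 stuck-at-1, U3 stuck-at-0, U4 stuck-at-0, U6 stuck-at-1, U8 stuck-at-0}.
Test 2 (in0=1, in1=0, in2=1, in3=0, in4=1): fault-free U0=0, U1=0, U2=1, U3=1, U4=0, U5=0, U6=1, U7=1, U8=0, U9=0, U10=0, U11=0 → Y1=0, Y2=0; observed Y1=1, Y2=0. Eliminates U2 stuck-at-1, U4 stuck-at-0, U6 stuck-at-1, U8 stuck-at-0.
Only U3 stuck-at-0 is consistent with every test.

U3 stuck-at-0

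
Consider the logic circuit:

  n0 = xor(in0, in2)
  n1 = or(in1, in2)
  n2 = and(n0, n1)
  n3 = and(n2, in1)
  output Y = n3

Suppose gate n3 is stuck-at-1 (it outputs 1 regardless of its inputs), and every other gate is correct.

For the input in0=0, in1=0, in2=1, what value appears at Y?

1

Propagate with n3 forced: n0=1, n1=1, n2=1, n3=1 [stuck-at-1].
So Y = 1. (Without the fault it would be 0.)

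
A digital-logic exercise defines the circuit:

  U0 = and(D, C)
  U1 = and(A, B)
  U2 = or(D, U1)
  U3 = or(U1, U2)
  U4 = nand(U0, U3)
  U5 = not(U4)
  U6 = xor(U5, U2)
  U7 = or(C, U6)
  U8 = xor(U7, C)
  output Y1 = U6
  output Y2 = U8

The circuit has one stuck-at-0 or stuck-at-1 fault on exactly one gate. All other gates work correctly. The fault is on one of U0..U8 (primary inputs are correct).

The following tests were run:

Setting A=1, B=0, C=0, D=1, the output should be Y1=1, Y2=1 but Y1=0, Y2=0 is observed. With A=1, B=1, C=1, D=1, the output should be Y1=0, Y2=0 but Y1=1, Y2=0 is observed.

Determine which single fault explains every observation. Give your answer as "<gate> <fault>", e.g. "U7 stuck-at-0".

U2 stuck-at-0

Fault-free values for test 1 (A=1, B=0, C=0, D=1): U0=0, U1=0, U2=1, U3=1, U4=1, U5=0, U6=1, U7=1, U8=1, giving Y1=1, Y2=1. Observed Y1=0, Y2=0.
Test 1: faults giving observed Y1=0, Y2=0 are {U0 stuck-at-1, U2 stuck-at-0, U4 stuck-at-0, U5 stuck-at-1, U6 stuck-at-0}.
Test 2 (A=1, B=1, C=1, D=1): fault-free U0=1, U1=1, U2=1, U3=1, U4=0, U5=1, U6=0, U7=1, U8=0 → Y1=0, Y2=0; observed Y1=1, Y2=0. Eliminates U0 stuck-at-1, U4 stuck-at-0, U5 stuck-at-1, U6 stuck-at-0.
Only U2 stuck-at-0 is consistent with every test.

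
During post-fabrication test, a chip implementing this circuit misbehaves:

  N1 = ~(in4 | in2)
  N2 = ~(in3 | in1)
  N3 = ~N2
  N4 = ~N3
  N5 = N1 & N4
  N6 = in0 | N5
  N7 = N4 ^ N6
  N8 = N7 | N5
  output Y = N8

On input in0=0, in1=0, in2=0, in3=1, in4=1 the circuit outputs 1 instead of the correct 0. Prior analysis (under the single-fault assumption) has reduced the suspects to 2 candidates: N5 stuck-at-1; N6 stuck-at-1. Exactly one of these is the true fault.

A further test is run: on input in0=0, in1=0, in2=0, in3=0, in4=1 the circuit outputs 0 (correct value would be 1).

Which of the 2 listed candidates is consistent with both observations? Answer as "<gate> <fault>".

Evaluate each candidate on input in0=0, in1=0, in2=0, in3=0, in4=1:
  N5 stuck-at-1: N1=0, N2=1, N3=0, N4=1, N5=1 [stuck-at-1], N6=1, N7=0, N8=1 → 1 — eliminated
  N6 stuck-at-1: N1=0, N2=1, N3=0, N4=1, N5=0, N6=1 [stuck-at-1], N7=0, N8=0 → 0 — matches
Only N6 stuck-at-1 reproduces the observed 0.

N6 stuck-at-1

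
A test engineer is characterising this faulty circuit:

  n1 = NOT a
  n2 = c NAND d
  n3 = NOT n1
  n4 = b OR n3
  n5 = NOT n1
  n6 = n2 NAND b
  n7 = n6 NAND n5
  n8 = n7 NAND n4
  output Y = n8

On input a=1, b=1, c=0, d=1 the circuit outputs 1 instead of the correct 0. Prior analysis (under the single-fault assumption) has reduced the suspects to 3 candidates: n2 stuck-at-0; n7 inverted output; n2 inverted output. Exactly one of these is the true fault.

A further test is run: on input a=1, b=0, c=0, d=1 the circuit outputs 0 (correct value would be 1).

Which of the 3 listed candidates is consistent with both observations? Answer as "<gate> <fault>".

n7 inverted output

Evaluate each candidate on input a=1, b=0, c=0, d=1:
  n2 stuck-at-0: n1=0, n2=0 [stuck-at-0], n3=1, n4=1, n5=1, n6=1, n7=0, n8=1 → 1 — eliminated
  n7 inverted output: n1=0, n2=1, n3=1, n4=1, n5=1, n6=1, n7=1 [inverted output], n8=0 → 0 — matches
  n2 inverted output: n1=0, n2=0 [inverted output], n3=1, n4=1, n5=1, n6=1, n7=0, n8=1 → 1 — eliminated
Only n7 inverted output reproduces the observed 0.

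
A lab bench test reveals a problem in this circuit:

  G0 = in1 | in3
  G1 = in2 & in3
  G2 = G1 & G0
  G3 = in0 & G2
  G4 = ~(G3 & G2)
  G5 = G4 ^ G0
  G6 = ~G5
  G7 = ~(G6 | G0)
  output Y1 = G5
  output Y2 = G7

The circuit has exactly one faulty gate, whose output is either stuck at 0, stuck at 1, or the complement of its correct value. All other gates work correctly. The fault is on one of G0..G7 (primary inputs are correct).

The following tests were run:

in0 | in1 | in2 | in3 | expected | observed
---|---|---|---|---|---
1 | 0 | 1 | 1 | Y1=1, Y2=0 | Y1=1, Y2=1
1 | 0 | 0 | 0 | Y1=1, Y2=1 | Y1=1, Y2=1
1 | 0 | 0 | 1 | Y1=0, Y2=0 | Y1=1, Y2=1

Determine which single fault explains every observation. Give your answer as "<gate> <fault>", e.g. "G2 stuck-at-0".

Fault-free values for test 1 (in0=1, in1=0, in2=1, in3=1): G0=1, G1=1, G2=1, G3=1, G4=0, G5=1, G6=0, G7=0, giving Y1=1, Y2=0. Observed Y1=1, Y2=1.
Test 1: faults giving observed Y1=1, Y2=1 are {G0 stuck-at-0, G0 inverted output, G7 stuck-at-1, G7 inverted output}.
Test 2 (in0=1, in1=0, in2=0, in3=0): fault-free G0=0, G1=0, G2=0, G3=0, G4=1, G5=1, G6=0, G7=1 → Y1=1, Y2=1; observed Y1=1, Y2=1. Eliminates G0 inverted output, G7 inverted output.
Test 3 (in0=1, in1=0, in2=0, in3=1): fault-free G0=1, G1=0, G2=0, G3=0, G4=1, G5=0, G6=1, G7=0 → Y1=0, Y2=0; observed Y1=1, Y2=1. Eliminates G7 stuck-at-1.
Only G0 stuck-at-0 is consistent with every test.

G0 stuck-at-0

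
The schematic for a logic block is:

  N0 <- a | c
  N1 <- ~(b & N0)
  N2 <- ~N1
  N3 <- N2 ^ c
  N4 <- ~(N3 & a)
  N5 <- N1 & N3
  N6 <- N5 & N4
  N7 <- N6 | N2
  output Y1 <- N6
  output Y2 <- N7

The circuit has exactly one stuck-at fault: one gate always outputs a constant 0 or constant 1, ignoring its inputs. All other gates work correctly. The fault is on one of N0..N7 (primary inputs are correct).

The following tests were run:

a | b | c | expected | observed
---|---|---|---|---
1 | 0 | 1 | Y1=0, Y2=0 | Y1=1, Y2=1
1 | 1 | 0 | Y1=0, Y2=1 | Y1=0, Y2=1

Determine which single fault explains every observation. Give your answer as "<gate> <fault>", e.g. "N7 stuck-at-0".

N4 stuck-at-1

Fault-free values for test 1 (a=1, b=0, c=1): N0=1, N1=1, N2=0, N3=1, N4=0, N5=1, N6=0, N7=0, giving Y1=0, Y2=0. Observed Y1=1, Y2=1.
Test 1: faults giving observed Y1=1, Y2=1 are {N4 stuck-at-1, N6 stuck-at-1}.
Test 2 (a=1, b=1, c=0): fault-free N0=1, N1=0, N2=1, N3=1, N4=0, N5=0, N6=0, N7=1 → Y1=0, Y2=1; observed Y1=0, Y2=1. Eliminates N6 stuck-at-1.
Only N4 stuck-at-1 is consistent with every test.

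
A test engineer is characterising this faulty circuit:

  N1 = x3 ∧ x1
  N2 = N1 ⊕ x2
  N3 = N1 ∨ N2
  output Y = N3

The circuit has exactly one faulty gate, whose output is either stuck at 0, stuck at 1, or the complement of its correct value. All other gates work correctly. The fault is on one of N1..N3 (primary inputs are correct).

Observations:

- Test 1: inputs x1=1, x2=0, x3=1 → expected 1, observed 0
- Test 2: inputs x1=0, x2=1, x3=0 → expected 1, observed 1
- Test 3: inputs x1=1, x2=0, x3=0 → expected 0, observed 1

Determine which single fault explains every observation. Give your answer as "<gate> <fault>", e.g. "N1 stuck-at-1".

Fault-free values for test 1 (x1=1, x2=0, x3=1): N1=1, N2=1, N3=1, giving Y=1. Observed 0.
Test 1: faults giving observed 0 are {N1 stuck-at-0, N1 inverted output, N3 stuck-at-0, N3 inverted output}.
Test 2 (x1=0, x2=1, x3=0): fault-free N1=0, N2=1, N3=1 → 1; observed 1. Eliminates N3 stuck-at-0, N3 inverted output.
Test 3 (x1=1, x2=0, x3=0): fault-free N1=0, N2=0, N3=0 → 0; observed 1. Eliminates N1 stuck-at-0.
Only N1 inverted output is consistent with every test.

N1 inverted output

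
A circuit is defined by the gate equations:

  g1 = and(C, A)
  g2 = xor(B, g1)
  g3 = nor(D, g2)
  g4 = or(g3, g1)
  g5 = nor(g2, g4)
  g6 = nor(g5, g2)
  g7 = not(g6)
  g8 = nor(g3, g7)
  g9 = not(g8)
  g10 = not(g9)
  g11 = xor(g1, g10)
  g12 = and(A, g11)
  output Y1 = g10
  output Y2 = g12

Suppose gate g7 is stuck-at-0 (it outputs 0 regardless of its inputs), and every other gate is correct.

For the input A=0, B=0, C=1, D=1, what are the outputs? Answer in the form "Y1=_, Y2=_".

Y1=1, Y2=0

Propagate with g7 forced: g1=0, g2=0, g3=0, g4=0, g5=1, g6=0, g7=0 [stuck-at-0], g8=1, g9=0, g10=1, g11=1, g12=0.
So the outputs are Y1=1, Y2=0. (Without the fault they would be Y1=0, Y2=0.)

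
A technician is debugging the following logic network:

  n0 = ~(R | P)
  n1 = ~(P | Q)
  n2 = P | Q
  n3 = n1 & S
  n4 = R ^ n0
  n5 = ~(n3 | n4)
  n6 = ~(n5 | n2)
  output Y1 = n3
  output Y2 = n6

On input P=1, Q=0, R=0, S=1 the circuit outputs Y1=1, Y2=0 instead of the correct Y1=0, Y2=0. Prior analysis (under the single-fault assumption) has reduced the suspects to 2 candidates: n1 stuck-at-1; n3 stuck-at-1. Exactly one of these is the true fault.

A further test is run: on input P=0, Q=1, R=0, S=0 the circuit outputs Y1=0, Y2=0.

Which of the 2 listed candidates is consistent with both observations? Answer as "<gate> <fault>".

Evaluate each candidate on input P=0, Q=1, R=0, S=0:
  n1 stuck-at-1: n0=1, n1=1 [stuck-at-1], n2=1, n3=0, n4=1, n5=0, n6=0 → Y1=0, Y2=0 — matches
  n3 stuck-at-1: n0=1, n1=0, n2=1, n3=1 [stuck-at-1], n4=1, n5=0, n6=0 → Y1=1, Y2=0 — eliminated
Only n1 stuck-at-1 reproduces the observed Y1=0, Y2=0.

n1 stuck-at-1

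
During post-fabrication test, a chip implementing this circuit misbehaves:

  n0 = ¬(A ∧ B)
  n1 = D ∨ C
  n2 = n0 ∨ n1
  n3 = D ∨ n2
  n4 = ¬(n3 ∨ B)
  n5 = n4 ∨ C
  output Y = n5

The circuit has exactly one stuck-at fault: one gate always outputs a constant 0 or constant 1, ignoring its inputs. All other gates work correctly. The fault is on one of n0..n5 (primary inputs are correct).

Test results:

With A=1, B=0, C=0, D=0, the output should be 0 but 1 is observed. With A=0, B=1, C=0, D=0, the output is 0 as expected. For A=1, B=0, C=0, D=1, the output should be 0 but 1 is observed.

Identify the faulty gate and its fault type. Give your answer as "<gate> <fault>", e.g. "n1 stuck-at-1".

Fault-free values for test 1 (A=1, B=0, C=0, D=0): n0=1, n1=0, n2=1, n3=1, n4=0, n5=0, giving Y=0. Observed 1.
Test 1: faults giving observed 1 are {n0 stuck-at-0, n2 stuck-at-0, n3 stuck-at-0, n4 stuck-at-1, n5 stuck-at-1}.
Test 2 (A=0, B=1, C=0, D=0): fault-free n0=1, n1=0, n2=1, n3=1, n4=0, n5=0 → 0; observed 0. Eliminates n4 stuck-at-1, n5 stuck-at-1.
Test 3 (A=1, B=0, C=0, D=1): fault-free n0=1, n1=1, n2=1, n3=1, n4=0, n5=0 → 0; observed 1. Eliminates n0 stuck-at-0, n2 stuck-at-0.
Only n3 stuck-at-0 is consistent with every test.

n3 stuck-at-0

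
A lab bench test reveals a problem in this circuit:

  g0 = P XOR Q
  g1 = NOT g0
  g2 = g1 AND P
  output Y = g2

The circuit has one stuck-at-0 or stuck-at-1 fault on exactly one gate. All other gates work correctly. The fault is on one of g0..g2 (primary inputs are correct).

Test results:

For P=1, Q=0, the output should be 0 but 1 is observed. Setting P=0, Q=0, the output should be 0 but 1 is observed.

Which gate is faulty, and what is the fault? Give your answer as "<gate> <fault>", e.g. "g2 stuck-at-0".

Fault-free values for test 1 (P=1, Q=0): g0=1, g1=0, g2=0, giving Y=0. Observed 1.
Test 1: faults giving observed 1 are {g0 stuck-at-0, g1 stuck-at-1, g2 stuck-at-1}.
Test 2 (P=0, Q=0): fault-free g0=0, g1=1, g2=0 → 0; observed 1. Eliminates g0 stuck-at-0, g1 stuck-at-1.
Only g2 stuck-at-1 is consistent with every test.

g2 stuck-at-1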